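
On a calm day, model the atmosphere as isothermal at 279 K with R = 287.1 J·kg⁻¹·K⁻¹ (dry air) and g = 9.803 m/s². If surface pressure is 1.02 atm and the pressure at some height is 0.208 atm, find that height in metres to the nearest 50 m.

Scale height: H = RT/g = 287.1 × 279 / 9.803 = 8171.1 m.
Invert the barometric formula: z = H ln(P₀/P).
P₀/P = 1.02/0.208 = 4.9038; ln(4.9038) = 1.5900.
z = 8171.1 × 1.5900 = 12992 m.

z ≈ 13000 m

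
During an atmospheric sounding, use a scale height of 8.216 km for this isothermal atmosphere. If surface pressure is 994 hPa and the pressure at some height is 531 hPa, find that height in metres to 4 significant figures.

Invert the barometric formula: z = H ln(P₀/P).
P₀/P = 994/531 = 1.8719; ln(1.8719) = 0.62695.
z = 8216.0 × 0.62695 = 5151.0 m.

z ≈ 5151 m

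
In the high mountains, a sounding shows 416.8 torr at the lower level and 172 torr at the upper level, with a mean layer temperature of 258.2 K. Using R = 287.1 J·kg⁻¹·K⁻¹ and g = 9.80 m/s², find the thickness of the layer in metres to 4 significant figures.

Δz ≈ 6695 m

Hypsometric equation: Δz = (R T̄/g) ln(P₁/P₂).
R T̄/g = 287.1 × 258.2 / 9.80 = 7564.2 m.
ln(416.8/172) = ln(2.4233) = 0.88513.
Δz = 7564.2 × 0.88513 = 6695.3 m.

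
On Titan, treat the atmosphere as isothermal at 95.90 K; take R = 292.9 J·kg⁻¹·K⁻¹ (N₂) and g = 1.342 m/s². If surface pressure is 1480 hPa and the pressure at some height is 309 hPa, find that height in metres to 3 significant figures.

z ≈ 32800 m

Scale height: H = RT/g = 292.9 × 95.90 / 1.342 = 20931 m.
Invert the barometric formula: z = H ln(P₀/P).
P₀/P = 1480/309 = 4.7896; ln(4.7896) = 1.5664.
z = 20931 × 1.5664 = 32786 m.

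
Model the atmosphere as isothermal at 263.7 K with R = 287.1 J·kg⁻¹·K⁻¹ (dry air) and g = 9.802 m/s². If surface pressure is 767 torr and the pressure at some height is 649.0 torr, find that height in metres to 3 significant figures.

Scale height: H = RT/g = 287.1 × 263.7 / 9.802 = 7723.8 m.
Invert the barometric formula: z = H ln(P₀/P).
P₀/P = 767/649.0 = 1.1818; ln(1.1818) = 0.16704.
z = 7723.8 × 0.16704 = 1290.2 m.

z ≈ 1290 m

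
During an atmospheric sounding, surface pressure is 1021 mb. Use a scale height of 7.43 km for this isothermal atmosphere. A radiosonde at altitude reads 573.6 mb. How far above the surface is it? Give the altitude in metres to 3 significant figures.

z ≈ 4280 m

Invert the barometric formula: z = H ln(P₀/P).
P₀/P = 1021/573.6 = 1.7800; ln(1.7800) = 0.57661.
z = 7430.0 × 0.57661 = 4284.2 m.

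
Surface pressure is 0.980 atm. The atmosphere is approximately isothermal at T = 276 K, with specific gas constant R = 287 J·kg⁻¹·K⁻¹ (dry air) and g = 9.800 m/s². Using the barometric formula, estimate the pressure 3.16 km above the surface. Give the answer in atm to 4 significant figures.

Scale height: H = RT/g = 287 × 276 / 9.800 = 8082.9 m.
Barometric formula: P = P₀ exp(−z/H).
z/H = 3160.0/8082.9 = 0.39095; exp(−0.39095) = 0.67641.
P = 0.980 × 0.67641 = 0.66288 atm.

P ≈ 0.6629 atm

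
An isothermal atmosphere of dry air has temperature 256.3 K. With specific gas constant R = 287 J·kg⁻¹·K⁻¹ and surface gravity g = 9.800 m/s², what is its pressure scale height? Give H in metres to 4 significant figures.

H ≈ 7506 m

The scale height of an isothermal atmosphere is H = RT/g.
H = 287 × 256.3 / 9.800 = 73558/9.800 = 7505.9 m.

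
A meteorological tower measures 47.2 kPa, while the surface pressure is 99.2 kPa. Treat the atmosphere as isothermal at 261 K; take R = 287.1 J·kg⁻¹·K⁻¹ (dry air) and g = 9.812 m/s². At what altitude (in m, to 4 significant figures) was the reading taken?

z ≈ 5672 m

Scale height: H = RT/g = 287.1 × 261 / 9.812 = 7636.9 m.
Invert the barometric formula: z = H ln(P₀/P).
P₀/P = 99.2/47.2 = 2.1017; ln(2.1017) = 0.74275.
z = 7636.9 × 0.74275 = 5672.3 m.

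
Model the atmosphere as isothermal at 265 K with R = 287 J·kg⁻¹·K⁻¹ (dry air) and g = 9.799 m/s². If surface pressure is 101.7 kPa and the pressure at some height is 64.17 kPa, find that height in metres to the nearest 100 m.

Scale height: H = RT/g = 287 × 265 / 9.799 = 7761.5 m.
Invert the barometric formula: z = H ln(P₀/P).
P₀/P = 101.7/64.17 = 1.5849; ln(1.5849) = 0.46052.
z = 7761.5 × 0.46052 = 3574.3 m.

z ≈ 3600 m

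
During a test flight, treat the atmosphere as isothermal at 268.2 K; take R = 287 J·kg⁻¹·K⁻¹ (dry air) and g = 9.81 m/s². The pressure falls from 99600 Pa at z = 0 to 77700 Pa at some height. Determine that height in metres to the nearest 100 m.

Scale height: H = RT/g = 287 × 268.2 / 9.81 = 7846.4 m.
Invert the barometric formula: z = H ln(P₀/P).
P₀/P = 99600/77700 = 1.2819; ln(1.2819) = 0.24834.
z = 7846.4 × 0.24834 = 1948.6 m.

z ≈ 1900 m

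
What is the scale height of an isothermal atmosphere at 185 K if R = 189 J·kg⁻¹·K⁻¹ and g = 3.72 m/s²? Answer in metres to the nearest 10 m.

H ≈ 9400 m

The scale height of an isothermal atmosphere is H = RT/g.
H = 189 × 185 / 3.72 = 34965/3.72 = 9399.2 m.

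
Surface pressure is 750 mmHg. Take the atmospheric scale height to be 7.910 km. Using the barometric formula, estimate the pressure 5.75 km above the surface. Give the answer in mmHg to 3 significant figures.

Barometric formula: P = P₀ exp(−z/H).
z/H = 5750.0/7910.0 = 0.72693; exp(−0.72693) = 0.48339.
P = 750 × 0.48339 = 362.54 mmHg.

P ≈ 363 mmHg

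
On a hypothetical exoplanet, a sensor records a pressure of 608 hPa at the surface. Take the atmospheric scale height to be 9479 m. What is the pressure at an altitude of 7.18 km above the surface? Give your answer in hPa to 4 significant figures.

P ≈ 285.1 hPa

Barometric formula: P = P₀ exp(−z/H).
z/H = 7180.0/9479.0 = 0.75746; exp(−0.75746) = 0.46886.
P = 608 × 0.46886 = 285.07 hPa.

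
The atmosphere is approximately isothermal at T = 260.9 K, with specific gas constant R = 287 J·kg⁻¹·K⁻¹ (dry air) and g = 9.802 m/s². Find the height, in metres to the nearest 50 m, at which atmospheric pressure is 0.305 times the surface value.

z ≈ 9050 m

Scale height: H = RT/g = 287 × 260.9 / 9.802 = 7639.1 m.
Set P/P₀ = exp(−z/H) = 0.305, so z = −H ln(0.305).
−ln(0.305) = 1.1874; z = 7639.1 × 1.1874 = 9070.7 m.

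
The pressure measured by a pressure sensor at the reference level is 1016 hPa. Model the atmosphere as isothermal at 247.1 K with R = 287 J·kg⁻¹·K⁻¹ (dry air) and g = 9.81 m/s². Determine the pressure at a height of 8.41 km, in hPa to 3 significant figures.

P ≈ 317 hPa

Scale height: H = RT/g = 287 × 247.1 / 9.81 = 7229.1 m.
Barometric formula: P = P₀ exp(−z/H).
z/H = 8410.0/7229.1 = 1.1634; exp(−1.1634) = 0.31242.
P = 1016 × 0.31242 = 317.42 hPa.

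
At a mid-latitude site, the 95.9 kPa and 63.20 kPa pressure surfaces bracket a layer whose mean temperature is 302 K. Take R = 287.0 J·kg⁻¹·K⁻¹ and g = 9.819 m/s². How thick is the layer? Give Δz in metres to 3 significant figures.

Δz ≈ 3680 m

Hypsometric equation: Δz = (R T̄/g) ln(P₁/P₂).
R T̄/g = 287.0 × 302 / 9.819 = 8827.2 m.
ln(95.9/63.20) = ln(1.5174) = 0.41700.
Δz = 8827.2 × 0.41700 = 3680.9 m.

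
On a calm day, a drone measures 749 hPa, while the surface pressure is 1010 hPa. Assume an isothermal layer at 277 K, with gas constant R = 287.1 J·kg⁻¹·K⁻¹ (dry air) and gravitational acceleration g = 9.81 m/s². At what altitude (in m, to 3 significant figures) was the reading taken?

z ≈ 2420 m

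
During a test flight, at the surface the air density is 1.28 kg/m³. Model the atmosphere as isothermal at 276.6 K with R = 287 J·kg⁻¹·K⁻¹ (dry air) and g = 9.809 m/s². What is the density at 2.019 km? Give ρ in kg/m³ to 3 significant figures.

ρ ≈ 0.997 kg/m³

Scale height: H = RT/g = 287 × 276.6 / 9.809 = 8093.0 m.
In an isothermal atmosphere, density decays like pressure: ρ = ρ₀ exp(−z/H).
z/H = 2019.0/8093.0 = 0.24947; exp(−0.24947) = 0.77921.
ρ = 1.28 × 0.77921 = 0.99739 kg/m³.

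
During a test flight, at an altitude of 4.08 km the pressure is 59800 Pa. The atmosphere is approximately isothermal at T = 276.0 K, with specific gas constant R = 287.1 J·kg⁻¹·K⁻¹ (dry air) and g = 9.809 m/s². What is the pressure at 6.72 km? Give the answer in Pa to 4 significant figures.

P ≈ 43130 Pa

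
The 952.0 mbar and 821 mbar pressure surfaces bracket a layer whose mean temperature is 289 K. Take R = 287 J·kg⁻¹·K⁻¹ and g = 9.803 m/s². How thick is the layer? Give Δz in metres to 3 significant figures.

Δz ≈ 1250 m

Hypsometric equation: Δz = (R T̄/g) ln(P₁/P₂).
R T̄/g = 287 × 289 / 9.803 = 8461.0 m.
ln(952.0/821) = ln(1.1596) = 0.14808.
Δz = 8461.0 × 0.14808 = 1252.9 m.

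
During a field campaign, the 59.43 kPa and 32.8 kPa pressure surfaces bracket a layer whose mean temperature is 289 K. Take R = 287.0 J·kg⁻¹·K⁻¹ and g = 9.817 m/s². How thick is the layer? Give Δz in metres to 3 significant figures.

Δz ≈ 5020 m

Hypsometric equation: Δz = (R T̄/g) ln(P₁/P₂).
R T̄/g = 287.0 × 289 / 9.817 = 8448.9 m.
ln(59.43/32.8) = ln(1.8119) = 0.59438.
Δz = 8448.9 × 0.59438 = 5021.9 m.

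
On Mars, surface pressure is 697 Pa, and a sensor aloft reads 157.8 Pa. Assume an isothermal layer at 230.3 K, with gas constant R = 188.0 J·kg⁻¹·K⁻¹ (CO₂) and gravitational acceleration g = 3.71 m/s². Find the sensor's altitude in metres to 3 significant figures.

Scale height: H = RT/g = 188.0 × 230.3 / 3.71 = 11670 m.
Invert the barometric formula: z = H ln(P₀/P).
P₀/P = 697/157.8 = 4.4170; ln(4.4170) = 1.4855.
z = 11670 × 1.4855 = 17336 m.

z ≈ 17300 m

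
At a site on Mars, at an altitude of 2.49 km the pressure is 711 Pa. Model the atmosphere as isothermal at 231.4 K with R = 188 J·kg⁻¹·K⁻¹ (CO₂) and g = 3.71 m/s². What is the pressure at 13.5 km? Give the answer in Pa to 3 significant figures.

P ≈ 278 Pa

Scale height: H = RT/g = 188 × 231.4 / 3.71 = 11726 m.
Between two levels, P₂ = P₁ exp(−Δz/H) with Δz = z₂ − z₁.
Δz = 13500 − 2490.0 = 11010 m; Δz/H = 11010/11726 = 0.93894.
P₂ = 711 × exp(−0.93894) = 711 × 0.39104 = 278.03 Pa.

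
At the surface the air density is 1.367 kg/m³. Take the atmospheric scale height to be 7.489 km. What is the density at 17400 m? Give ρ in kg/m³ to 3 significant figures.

In an isothermal atmosphere, density decays like pressure: ρ = ρ₀ exp(−z/H).
z/H = 17400/7489.0 = 2.3234; exp(−2.3234) = 0.097940.
ρ = 1.367 × 0.097940 = 0.13388 kg/m³.

ρ ≈ 0.134 kg/m³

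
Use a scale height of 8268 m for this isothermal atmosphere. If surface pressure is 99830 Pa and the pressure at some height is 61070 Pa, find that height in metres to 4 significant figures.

Invert the barometric formula: z = H ln(P₀/P).
P₀/P = 99830/61070 = 1.6347; ln(1.6347) = 0.49146.
z = 8268.0 × 0.49146 = 4063.4 m.

z ≈ 4063 m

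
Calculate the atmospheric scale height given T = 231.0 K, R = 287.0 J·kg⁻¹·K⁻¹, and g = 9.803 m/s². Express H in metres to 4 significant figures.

H ≈ 6763 m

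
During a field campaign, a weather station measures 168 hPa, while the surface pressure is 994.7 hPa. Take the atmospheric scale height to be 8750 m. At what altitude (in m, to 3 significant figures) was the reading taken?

Invert the barometric formula: z = H ln(P₀/P).
P₀/P = 994.7/168 = 5.9208; ln(5.9208) = 1.7785.
z = 8750.0 × 1.7785 = 15562 m.

z ≈ 15600 m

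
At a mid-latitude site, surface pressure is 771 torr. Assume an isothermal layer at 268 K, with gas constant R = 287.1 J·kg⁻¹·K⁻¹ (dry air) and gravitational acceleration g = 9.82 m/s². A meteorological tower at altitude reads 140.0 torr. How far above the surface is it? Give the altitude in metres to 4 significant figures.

Scale height: H = RT/g = 287.1 × 268 / 9.82 = 7835.3 m.
Invert the barometric formula: z = H ln(P₀/P).
P₀/P = 771/140.0 = 5.5071; ln(5.5071) = 1.7060.
z = 7835.3 × 1.7060 = 13367 m.

z ≈ 13370 m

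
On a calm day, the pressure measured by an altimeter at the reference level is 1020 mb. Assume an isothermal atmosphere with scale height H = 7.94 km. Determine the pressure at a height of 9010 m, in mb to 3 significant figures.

P ≈ 328 mb

Barometric formula: P = P₀ exp(−z/H).
z/H = 9010.0/7940.0 = 1.1348; exp(−1.1348) = 0.32149.
P = 1020 × 0.32149 = 327.92 mb.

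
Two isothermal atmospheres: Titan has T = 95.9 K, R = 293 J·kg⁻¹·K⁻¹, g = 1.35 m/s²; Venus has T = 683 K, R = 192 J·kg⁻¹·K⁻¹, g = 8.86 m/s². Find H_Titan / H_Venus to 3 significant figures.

H_Titan/H_Venus ≈ 1.41

H = RT/g for each body.
H_Titan = 293 × 95.9 / 1.35 = 20814 m.
H_Venus = 192 × 683 / 8.86 = 14801 m.
H_Titan/H_Venus = 20814/14801 = 1.4063.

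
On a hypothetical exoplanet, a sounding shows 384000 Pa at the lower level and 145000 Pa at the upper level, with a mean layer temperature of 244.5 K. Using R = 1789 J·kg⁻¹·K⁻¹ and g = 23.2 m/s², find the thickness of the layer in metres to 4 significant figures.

Hypsometric equation: Δz = (R T̄/g) ln(P₁/P₂).
R T̄/g = 1789 × 244.5 / 23.2 = 18854 m.
ln(384000/145000) = ln(2.6483) = 0.97392.
Δz = 18854 × 0.97392 = 18362 m.

Δz ≈ 18360 m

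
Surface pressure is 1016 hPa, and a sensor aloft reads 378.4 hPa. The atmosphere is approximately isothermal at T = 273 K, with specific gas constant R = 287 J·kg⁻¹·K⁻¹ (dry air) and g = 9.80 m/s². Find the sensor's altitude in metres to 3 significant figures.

Scale height: H = RT/g = 287 × 273 / 9.80 = 7995.0 m.
Invert the barometric formula: z = H ln(P₀/P).
P₀/P = 1016/378.4 = 2.6850; ln(2.6850) = 0.98768.
z = 7995.0 × 0.98768 = 7896.5 m.

z ≈ 7900 m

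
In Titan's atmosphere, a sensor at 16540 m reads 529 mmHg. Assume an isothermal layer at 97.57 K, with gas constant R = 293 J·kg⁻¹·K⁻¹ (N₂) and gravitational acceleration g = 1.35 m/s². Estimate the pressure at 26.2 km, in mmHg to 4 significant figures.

P ≈ 335.2 mmHg

Scale height: H = RT/g = 293 × 97.57 / 1.35 = 21176 m.
Between two levels, P₂ = P₁ exp(−Δz/H) with Δz = z₂ − z₁.
Δz = 26200 − 16540 = 9660.0 m; Δz/H = 9660.0/21176 = 0.45618.
P₂ = 529 × exp(−0.45618) = 529 × 0.63370 = 335.23 mmHg.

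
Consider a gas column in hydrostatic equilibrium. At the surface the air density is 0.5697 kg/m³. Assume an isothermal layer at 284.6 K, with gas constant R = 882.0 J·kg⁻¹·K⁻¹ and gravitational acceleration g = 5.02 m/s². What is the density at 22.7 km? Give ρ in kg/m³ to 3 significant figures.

Scale height: H = RT/g = 882.0 × 284.6 / 5.02 = 50003 m.
In an isothermal atmosphere, density decays like pressure: ρ = ρ₀ exp(−z/H).
z/H = 22700/50003 = 0.45397; exp(−0.45397) = 0.63510.
ρ = 0.5697 × 0.63510 = 0.36182 kg/m³.

ρ ≈ 0.362 kg/m³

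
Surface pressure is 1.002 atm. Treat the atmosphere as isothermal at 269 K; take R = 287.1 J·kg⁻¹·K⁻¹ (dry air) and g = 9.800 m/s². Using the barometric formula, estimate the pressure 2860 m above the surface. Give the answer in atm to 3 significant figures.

Scale height: H = RT/g = 287.1 × 269 / 9.800 = 7880.6 m.
Barometric formula: P = P₀ exp(−z/H).
z/H = 2860.0/7880.6 = 0.36292; exp(−0.36292) = 0.69564.
P = 1.002 × 0.69564 = 0.69703 atm.

P ≈ 0.697 atm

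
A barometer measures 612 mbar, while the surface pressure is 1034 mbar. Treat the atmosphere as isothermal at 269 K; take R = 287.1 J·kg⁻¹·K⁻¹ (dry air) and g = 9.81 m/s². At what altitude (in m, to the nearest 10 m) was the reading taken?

z ≈ 4130 m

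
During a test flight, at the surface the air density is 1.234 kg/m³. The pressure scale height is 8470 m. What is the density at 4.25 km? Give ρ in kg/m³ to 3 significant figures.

ρ ≈ 0.747 kg/m³

In an isothermal atmosphere, density decays like pressure: ρ = ρ₀ exp(−z/H).
z/H = 4250.0/8470.0 = 0.50177; exp(−0.50177) = 0.60546.
ρ = 1.234 × 0.60546 = 0.74714 kg/m³.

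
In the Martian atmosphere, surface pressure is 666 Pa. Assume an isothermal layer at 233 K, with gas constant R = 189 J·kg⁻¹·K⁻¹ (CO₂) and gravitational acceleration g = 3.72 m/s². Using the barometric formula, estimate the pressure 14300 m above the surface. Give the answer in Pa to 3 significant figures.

Scale height: H = RT/g = 189 × 233 / 3.72 = 11838 m.
Barometric formula: P = P₀ exp(−z/H).
z/H = 14300/11838 = 1.2080; exp(−1.2080) = 0.29879.
P = 666 × 0.29879 = 198.99 Pa.

P ≈ 199 Pa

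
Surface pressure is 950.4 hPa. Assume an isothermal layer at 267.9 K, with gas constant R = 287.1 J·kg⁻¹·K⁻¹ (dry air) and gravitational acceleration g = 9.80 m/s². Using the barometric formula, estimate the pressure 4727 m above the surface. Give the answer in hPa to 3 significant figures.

P ≈ 520 hPa

Scale height: H = RT/g = 287.1 × 267.9 / 9.80 = 7848.4 m.
Barometric formula: P = P₀ exp(−z/H).
z/H = 4727.0/7848.4 = 0.60229; exp(−0.60229) = 0.54756.
P = 950.4 × 0.54756 = 520.40 hPa.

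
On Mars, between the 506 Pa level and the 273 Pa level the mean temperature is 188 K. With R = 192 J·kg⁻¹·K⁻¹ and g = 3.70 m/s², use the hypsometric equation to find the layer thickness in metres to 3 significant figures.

Δz ≈ 6020 m

Hypsometric equation: Δz = (R T̄/g) ln(P₁/P₂).
R T̄/g = 192 × 188 / 3.70 = 9755.7 m.
ln(506/273) = ln(1.8535) = 0.61708.
Δz = 9755.7 × 0.61708 = 6020.0 m.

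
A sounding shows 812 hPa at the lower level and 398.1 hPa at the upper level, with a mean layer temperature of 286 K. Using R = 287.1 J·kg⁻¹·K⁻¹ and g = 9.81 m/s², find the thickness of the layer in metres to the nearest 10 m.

Hypsometric equation: Δz = (R T̄/g) ln(P₁/P₂).
R T̄/g = 287.1 × 286 / 9.81 = 8370.1 m.
ln(812/398.1) = ln(2.0397) = 0.71280.
Δz = 8370.1 × 0.71280 = 5966.2 m.

Δz ≈ 5970 m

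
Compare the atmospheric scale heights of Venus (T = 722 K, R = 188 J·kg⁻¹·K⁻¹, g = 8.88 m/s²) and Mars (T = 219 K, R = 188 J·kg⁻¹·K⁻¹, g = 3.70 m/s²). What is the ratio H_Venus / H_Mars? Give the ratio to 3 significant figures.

H_Venus/H_Mars ≈ 1.37

H = RT/g for each body.
H_Venus = 188 × 722 / 8.88 = 15286 m.
H_Mars = 188 × 219 / 3.70 = 11128 m.
H_Venus/H_Mars = 15286/11128 = 1.3737.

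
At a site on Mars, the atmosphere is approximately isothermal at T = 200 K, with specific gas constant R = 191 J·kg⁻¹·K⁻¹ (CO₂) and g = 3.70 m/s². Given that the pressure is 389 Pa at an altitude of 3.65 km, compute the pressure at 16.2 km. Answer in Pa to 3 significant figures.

Scale height: H = RT/g = 191 × 200 / 3.70 = 10324 m.
Between two levels, P₂ = P₁ exp(−Δz/H) with Δz = z₂ − z₁.
Δz = 16200 − 3650.0 = 12550 m; Δz/H = 12550/10324 = 1.2156.
P₂ = 389 × exp(−1.2156) = 389 × 0.29653 = 115.35 Pa.

P ≈ 115 Pa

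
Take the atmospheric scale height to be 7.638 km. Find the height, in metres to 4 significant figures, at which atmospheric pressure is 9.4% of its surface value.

z ≈ 18060 m

Set P/P₀ = exp(−z/H) = 0.094, so z = −H ln(0.094).
−ln(0.094) = 2.3645; z = 7638.0 × 2.3645 = 18060 m.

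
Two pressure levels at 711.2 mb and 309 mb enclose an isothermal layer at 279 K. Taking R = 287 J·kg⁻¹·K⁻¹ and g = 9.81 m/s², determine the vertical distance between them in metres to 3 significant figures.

Hypsometric equation: Δz = (R T̄/g) ln(P₁/P₂).
R T̄/g = 287 × 279 / 9.81 = 8162.4 m.
ln(711.2/309) = ln(2.3016) = 0.83360.
Δz = 8162.4 × 0.83360 = 6804.2 m.

Δz ≈ 6800 m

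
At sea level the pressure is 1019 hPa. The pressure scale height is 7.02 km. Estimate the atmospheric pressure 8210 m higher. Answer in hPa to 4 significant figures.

P ≈ 316.4 hPa

Barometric formula: P = P₀ exp(−z/H).
z/H = 8210.0/7020.0 = 1.1695; exp(−1.1695) = 0.31052.
P = 1019 × 0.31052 = 316.42 hPa.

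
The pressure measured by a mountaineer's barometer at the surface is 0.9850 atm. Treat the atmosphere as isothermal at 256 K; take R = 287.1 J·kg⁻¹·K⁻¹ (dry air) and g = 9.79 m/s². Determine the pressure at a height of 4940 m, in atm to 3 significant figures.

P ≈ 0.510 atm

Scale height: H = RT/g = 287.1 × 256 / 9.79 = 7507.4 m.
Barometric formula: P = P₀ exp(−z/H).
z/H = 4940.0/7507.4 = 0.65802; exp(−0.65802) = 0.51788.
P = 0.9850 × 0.51788 = 0.51011 atm.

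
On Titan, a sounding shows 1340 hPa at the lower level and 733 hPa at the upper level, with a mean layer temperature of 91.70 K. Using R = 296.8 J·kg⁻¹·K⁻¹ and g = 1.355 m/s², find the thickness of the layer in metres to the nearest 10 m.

Hypsometric equation: Δz = (R T̄/g) ln(P₁/P₂).
R T̄/g = 296.8 × 91.70 / 1.355 = 20086 m.
ln(1340/733) = ln(1.8281) = 0.60328.
Δz = 20086 × 0.60328 = 12117 m.

Δz ≈ 12120 m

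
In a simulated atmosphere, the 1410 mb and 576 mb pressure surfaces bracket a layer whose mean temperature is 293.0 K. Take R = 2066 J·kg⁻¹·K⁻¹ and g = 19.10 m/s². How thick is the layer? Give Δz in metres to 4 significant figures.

Δz ≈ 28370 m

Hypsometric equation: Δz = (R T̄/g) ln(P₁/P₂).
R T̄/g = 2066 × 293.0 / 19.10 = 31693 m.
ln(1410/576) = ln(2.4479) = 0.89523.
Δz = 31693 × 0.89523 = 28373 m.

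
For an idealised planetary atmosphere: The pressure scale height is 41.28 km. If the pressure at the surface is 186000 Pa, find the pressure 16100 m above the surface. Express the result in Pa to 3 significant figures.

P ≈ 126000 Pa

Barometric formula: P = P₀ exp(−z/H).
z/H = 16100/41280 = 0.39002; exp(−0.39002) = 0.67704.
P = 186000 × 0.67704 = 125930 Pa.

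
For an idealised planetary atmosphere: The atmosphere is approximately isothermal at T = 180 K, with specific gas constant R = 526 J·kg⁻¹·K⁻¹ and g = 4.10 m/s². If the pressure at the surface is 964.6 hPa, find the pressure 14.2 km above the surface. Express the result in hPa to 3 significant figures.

P ≈ 522 hPa

Scale height: H = RT/g = 526 × 180 / 4.10 = 23093 m.
Barometric formula: P = P₀ exp(−z/H).
z/H = 14200/23093 = 0.61490; exp(−0.61490) = 0.54069.
P = 964.6 × 0.54069 = 521.55 hPa.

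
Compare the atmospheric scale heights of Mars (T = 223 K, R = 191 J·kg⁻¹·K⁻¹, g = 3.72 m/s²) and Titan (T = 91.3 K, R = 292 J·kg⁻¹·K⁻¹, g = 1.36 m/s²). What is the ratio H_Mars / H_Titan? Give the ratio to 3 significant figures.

H = RT/g for each body.
H_Mars = 191 × 223 / 3.72 = 11450 m.
H_Titan = 292 × 91.3 / 1.36 = 19603 m.
H_Mars/H_Titan = 11450/19603 = 0.58409.

H_Mars/H_Titan ≈ 0.584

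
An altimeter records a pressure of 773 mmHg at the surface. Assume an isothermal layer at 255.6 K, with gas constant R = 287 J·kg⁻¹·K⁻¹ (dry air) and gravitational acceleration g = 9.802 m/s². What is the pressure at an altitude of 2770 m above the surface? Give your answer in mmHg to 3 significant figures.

Scale height: H = RT/g = 287 × 255.6 / 9.802 = 7483.9 m.
Barometric formula: P = P₀ exp(−z/H).
z/H = 2770.0/7483.9 = 0.37013; exp(−0.37013) = 0.69064.
P = 773 × 0.69064 = 533.86 mmHg.

P ≈ 534 mmHg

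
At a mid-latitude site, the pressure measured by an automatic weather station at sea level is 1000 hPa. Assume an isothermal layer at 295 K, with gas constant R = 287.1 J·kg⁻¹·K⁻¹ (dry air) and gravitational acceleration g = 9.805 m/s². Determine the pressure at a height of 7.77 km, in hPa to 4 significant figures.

Scale height: H = RT/g = 287.1 × 295 / 9.805 = 8637.9 m.
Barometric formula: P = P₀ exp(−z/H).
z/H = 7770.0/8637.9 = 0.89952; exp(−0.89952) = 0.40676.
P = 1000 × 0.40676 = 406.76 hPa.

P ≈ 406.8 hPa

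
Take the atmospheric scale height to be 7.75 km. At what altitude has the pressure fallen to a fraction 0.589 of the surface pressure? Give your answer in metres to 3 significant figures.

Set P/P₀ = exp(−z/H) = 0.589, so z = −H ln(0.589).
−ln(0.589) = 0.52933; z = 7750.0 × 0.52933 = 4102.3 m.

z ≈ 4100 m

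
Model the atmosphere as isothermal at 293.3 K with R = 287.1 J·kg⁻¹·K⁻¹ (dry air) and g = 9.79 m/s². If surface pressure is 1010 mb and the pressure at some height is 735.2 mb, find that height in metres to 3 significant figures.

z ≈ 2730 m

Scale height: H = RT/g = 287.1 × 293.3 / 9.79 = 8601.3 m.
Invert the barometric formula: z = H ln(P₀/P).
P₀/P = 1010/735.2 = 1.3738; ln(1.3738) = 0.31758.
z = 8601.3 × 0.31758 = 2731.6 m.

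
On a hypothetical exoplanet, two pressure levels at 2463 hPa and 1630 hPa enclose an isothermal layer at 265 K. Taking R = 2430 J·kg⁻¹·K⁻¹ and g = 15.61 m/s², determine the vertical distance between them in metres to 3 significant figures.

Δz ≈ 17000 m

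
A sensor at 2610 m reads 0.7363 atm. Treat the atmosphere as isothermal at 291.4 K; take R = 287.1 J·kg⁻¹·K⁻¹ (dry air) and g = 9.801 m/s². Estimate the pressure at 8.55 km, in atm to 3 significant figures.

Scale height: H = RT/g = 287.1 × 291.4 / 9.801 = 8536.0 m.
Between two levels, P₂ = P₁ exp(−Δz/H) with Δz = z₂ − z₁.
Δz = 8550.0 − 2610.0 = 5940.0 m; Δz/H = 5940.0/8536.0 = 0.69588.
P₂ = 0.7363 × exp(−0.69588) = 0.7363 × 0.49864 = 0.36715 atm.

P ≈ 0.367 atm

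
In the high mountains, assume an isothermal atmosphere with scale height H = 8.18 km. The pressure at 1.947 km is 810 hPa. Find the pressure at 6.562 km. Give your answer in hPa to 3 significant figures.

P ≈ 461 hPa

Between two levels, P₂ = P₁ exp(−Δz/H) with Δz = z₂ − z₁.
Δz = 6562.0 − 1947.0 = 4615.0 m; Δz/H = 4615.0/8180.0 = 0.56418.
P₂ = 810 × exp(−0.56418) = 810 × 0.56883 = 460.75 hPa.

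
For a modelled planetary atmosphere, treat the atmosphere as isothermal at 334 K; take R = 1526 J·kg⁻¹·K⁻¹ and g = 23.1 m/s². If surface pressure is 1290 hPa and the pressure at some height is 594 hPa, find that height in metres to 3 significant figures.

z ≈ 17100 m

Scale height: H = RT/g = 1526 × 334 / 23.1 = 22064 m.
Invert the barometric formula: z = H ln(P₀/P).
P₀/P = 1290/594 = 2.1717; ln(2.1717) = 0.77551.
z = 22064 × 0.77551 = 17111 m.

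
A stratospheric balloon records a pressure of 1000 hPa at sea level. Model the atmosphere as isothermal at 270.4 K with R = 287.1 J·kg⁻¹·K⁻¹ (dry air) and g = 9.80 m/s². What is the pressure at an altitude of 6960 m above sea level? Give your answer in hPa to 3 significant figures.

Scale height: H = RT/g = 287.1 × 270.4 / 9.80 = 7921.6 m.
Barometric formula: P = P₀ exp(−z/H).
z/H = 6960.0/7921.6 = 0.87861; exp(−0.87861) = 0.41536.
P = 1000 × 0.41536 = 415.36 hPa.

P ≈ 415 hPa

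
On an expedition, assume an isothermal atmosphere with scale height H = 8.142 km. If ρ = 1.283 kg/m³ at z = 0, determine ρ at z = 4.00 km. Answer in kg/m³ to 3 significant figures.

In an isothermal atmosphere, density decays like pressure: ρ = ρ₀ exp(−z/H).
z/H = 4000.0/8142.0 = 0.49128; exp(−0.49128) = 0.61184.
ρ = 1.283 × 0.61184 = 0.78499 kg/m³.

ρ ≈ 0.785 kg/m³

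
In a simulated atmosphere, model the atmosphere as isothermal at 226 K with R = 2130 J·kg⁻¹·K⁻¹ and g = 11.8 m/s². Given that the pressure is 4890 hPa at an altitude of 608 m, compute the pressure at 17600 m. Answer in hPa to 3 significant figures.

P ≈ 3220 hPa

Scale height: H = RT/g = 2130 × 226 / 11.8 = 40795 m.
Between two levels, P₂ = P₁ exp(−Δz/H) with Δz = z₂ − z₁.
Δz = 17600 − 608.00 = 16992 m; Δz/H = 16992/40795 = 0.41652.
P₂ = 4890 × exp(−0.41652) = 4890 × 0.65934 = 3224.2 hPa.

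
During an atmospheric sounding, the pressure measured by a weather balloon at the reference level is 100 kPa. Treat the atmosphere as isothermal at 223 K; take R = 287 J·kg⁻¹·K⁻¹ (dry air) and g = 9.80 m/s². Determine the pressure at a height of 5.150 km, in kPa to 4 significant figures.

Scale height: H = RT/g = 287 × 223 / 9.80 = 6530.7 m.
Barometric formula: P = P₀ exp(−z/H).
z/H = 5150.0/6530.7 = 0.78858; exp(−0.78858) = 0.45449.
P = 100 × 0.45449 = 45.449 kPa.

P ≈ 45.45 kPa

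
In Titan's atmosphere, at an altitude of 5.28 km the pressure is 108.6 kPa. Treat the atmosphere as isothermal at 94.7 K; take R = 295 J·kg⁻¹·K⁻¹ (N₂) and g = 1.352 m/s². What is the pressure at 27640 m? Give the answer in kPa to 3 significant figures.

Scale height: H = RT/g = 295 × 94.7 / 1.352 = 20663 m.
Between two levels, P₂ = P₁ exp(−Δz/H) with Δz = z₂ − z₁.
Δz = 27640 − 5280.0 = 22360 m; Δz/H = 22360/20663 = 1.0821.
P₂ = 108.6 × exp(−1.0821) = 108.6 × 0.33888 = 36.802 kPa.

P ≈ 36.8 kPa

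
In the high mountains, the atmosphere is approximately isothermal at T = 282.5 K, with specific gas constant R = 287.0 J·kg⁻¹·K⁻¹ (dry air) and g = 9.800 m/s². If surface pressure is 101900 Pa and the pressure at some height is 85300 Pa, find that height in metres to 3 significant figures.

Scale height: H = RT/g = 287.0 × 282.5 / 9.800 = 8273.2 m.
Invert the barometric formula: z = H ln(P₀/P).
P₀/P = 101900/85300 = 1.1946; ln(1.1946) = 0.17781.
z = 8273.2 × 0.17781 = 1471.1 m.

z ≈ 1470 m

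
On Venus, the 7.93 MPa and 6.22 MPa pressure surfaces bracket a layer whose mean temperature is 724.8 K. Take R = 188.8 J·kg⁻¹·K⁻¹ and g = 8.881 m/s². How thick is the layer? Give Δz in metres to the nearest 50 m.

Δz ≈ 3750 m

Hypsometric equation: Δz = (R T̄/g) ln(P₁/P₂).
R T̄/g = 188.8 × 724.8 / 8.881 = 15408 m.
ln(7.93/6.22) = ln(1.2749) = 0.24287.
Δz = 15408 × 0.24287 = 3742.1 m.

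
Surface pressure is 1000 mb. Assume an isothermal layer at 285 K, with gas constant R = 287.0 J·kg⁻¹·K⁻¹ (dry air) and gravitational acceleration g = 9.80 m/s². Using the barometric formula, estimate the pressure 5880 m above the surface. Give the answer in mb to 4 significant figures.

P ≈ 494.4 mb

Scale height: H = RT/g = 287.0 × 285 / 9.80 = 8346.4 m.
Barometric formula: P = P₀ exp(−z/H).
z/H = 5880.0/8346.4 = 0.70450; exp(−0.70450) = 0.49436.
P = 1000 × 0.49436 = 494.36 mb.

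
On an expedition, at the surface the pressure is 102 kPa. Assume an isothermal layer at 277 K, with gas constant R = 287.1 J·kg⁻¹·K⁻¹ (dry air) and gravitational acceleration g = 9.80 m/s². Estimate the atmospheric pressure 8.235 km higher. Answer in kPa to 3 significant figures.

Scale height: H = RT/g = 287.1 × 277 / 9.80 = 8115.0 m.
Barometric formula: P = P₀ exp(−z/H).
z/H = 8235.0/8115.0 = 1.0148; exp(−1.0148) = 0.36247.
P = 102 × 0.36247 = 36.972 kPa.

P ≈ 37.0 kPa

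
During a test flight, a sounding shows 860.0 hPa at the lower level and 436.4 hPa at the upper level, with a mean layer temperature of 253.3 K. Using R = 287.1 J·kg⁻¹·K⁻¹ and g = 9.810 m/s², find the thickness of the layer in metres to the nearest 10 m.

Δz ≈ 5030 m

Hypsometric equation: Δz = (R T̄/g) ln(P₁/P₂).
R T̄/g = 287.1 × 253.3 / 9.810 = 7413.1 m.
ln(860.0/436.4) = ln(1.9707) = 0.67839.
Δz = 7413.1 × 0.67839 = 5029.0 m.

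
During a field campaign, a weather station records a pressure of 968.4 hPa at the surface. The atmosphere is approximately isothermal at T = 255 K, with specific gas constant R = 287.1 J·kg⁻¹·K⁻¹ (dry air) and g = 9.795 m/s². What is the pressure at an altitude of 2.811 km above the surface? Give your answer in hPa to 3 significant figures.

Scale height: H = RT/g = 287.1 × 255 / 9.795 = 7474.3 m.
Barometric formula: P = P₀ exp(−z/H).
z/H = 2811.0/7474.3 = 0.37609; exp(−0.37609) = 0.68654.
P = 968.4 × 0.68654 = 664.85 hPa.

P ≈ 665 hPa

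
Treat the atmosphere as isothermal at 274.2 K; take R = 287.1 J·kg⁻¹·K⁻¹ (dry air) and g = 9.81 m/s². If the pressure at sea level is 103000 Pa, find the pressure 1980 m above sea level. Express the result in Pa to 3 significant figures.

P ≈ 80500 Pa

Scale height: H = RT/g = 287.1 × 274.2 / 9.81 = 8024.8 m.
Barometric formula: P = P₀ exp(−z/H).
z/H = 1980.0/8024.8 = 0.24674; exp(−0.24674) = 0.78134.
P = 103000 × 0.78134 = 80478 Pa.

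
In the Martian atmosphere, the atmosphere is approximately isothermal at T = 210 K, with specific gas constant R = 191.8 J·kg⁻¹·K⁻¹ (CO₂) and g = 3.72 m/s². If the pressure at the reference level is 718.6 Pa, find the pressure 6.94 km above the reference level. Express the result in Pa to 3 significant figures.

Scale height: H = RT/g = 191.8 × 210 / 3.72 = 10827 m.
Barometric formula: P = P₀ exp(−z/H).
z/H = 6940.0/10827 = 0.64099; exp(−0.64099) = 0.52677.
P = 718.6 × 0.52677 = 378.54 Pa.

P ≈ 379 Pa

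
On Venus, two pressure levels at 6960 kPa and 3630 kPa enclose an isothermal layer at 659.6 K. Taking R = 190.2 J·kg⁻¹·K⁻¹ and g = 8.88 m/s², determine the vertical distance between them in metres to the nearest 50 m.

Δz ≈ 9200 m

Hypsometric equation: Δz = (R T̄/g) ln(P₁/P₂).
R T̄/g = 190.2 × 659.6 / 8.88 = 14128 m.
ln(6960/3630) = ln(1.9174) = 0.65097.
Δz = 14128 × 0.65097 = 9196.9 m.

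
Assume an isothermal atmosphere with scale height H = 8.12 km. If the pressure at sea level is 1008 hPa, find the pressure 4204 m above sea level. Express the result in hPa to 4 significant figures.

P ≈ 600.6 hPa

Barometric formula: P = P₀ exp(−z/H).
z/H = 4204.0/8120.0 = 0.51773; exp(−0.51773) = 0.59587.
P = 1008 × 0.59587 = 600.64 hPa.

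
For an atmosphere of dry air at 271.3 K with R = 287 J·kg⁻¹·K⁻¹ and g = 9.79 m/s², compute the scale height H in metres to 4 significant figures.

H ≈ 7953 m

The scale height of an isothermal atmosphere is H = RT/g.
H = 287 × 271.3 / 9.79 = 77863/9.79 = 7953.3 m.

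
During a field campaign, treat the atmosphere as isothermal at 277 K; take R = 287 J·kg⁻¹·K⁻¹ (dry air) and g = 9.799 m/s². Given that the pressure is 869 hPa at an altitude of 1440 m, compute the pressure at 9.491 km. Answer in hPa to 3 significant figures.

Scale height: H = RT/g = 287 × 277 / 9.799 = 8113.0 m.
Between two levels, P₂ = P₁ exp(−Δz/H) with Δz = z₂ − z₁.
Δz = 9491.0 − 1440.0 = 8051.0 m; Δz/H = 8051.0/8113.0 = 0.99236.
P₂ = 869 × exp(−0.99236) = 869 × 0.37070 = 322.14 hPa.

P ≈ 322 hPa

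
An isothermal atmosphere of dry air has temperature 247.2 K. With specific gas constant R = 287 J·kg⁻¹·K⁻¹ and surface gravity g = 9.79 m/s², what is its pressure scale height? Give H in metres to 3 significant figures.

H ≈ 7250 m

The scale height of an isothermal atmosphere is H = RT/g.
H = 287 × 247.2 / 9.79 = 70946/9.79 = 7246.8 m.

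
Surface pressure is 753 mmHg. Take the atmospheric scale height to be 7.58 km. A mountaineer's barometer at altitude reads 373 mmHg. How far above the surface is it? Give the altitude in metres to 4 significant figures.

Invert the barometric formula: z = H ln(P₀/P).
P₀/P = 753/373 = 2.0188; ln(2.0188) = 0.70250.
z = 7580.0 × 0.70250 = 5324.9 m.

z ≈ 5325 m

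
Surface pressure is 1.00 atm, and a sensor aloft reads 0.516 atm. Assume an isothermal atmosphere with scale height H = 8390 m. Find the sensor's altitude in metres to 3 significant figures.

Invert the barometric formula: z = H ln(P₀/P).
P₀/P = 1.00/0.516 = 1.9380; ln(1.9380) = 0.66166.
z = 8390.0 × 0.66166 = 5551.3 m.

z ≈ 5550 m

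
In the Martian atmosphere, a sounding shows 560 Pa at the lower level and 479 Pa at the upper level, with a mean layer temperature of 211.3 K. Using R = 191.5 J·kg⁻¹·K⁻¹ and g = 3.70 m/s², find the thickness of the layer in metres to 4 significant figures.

Hypsometric equation: Δz = (R T̄/g) ln(P₁/P₂).
R T̄/g = 191.5 × 211.3 / 3.70 = 10936 m.
ln(560/479) = ln(1.1691) = 0.15623.
Δz = 10936 × 0.15623 = 1708.5 m.

Δz ≈ 1709 m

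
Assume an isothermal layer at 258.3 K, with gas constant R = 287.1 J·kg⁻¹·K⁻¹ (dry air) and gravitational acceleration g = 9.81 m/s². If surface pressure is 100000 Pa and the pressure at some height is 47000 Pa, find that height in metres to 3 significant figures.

Scale height: H = RT/g = 287.1 × 258.3 / 9.81 = 7559.4 m.
Invert the barometric formula: z = H ln(P₀/P).
P₀/P = 100000/47000 = 2.1277; ln(2.1277) = 0.75504.
z = 7559.4 × 0.75504 = 5707.6 m.

z ≈ 5710 m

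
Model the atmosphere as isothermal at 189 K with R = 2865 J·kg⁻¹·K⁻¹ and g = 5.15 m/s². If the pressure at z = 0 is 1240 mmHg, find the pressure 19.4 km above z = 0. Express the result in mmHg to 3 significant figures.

P ≈ 1030 mmHg

Scale height: H = RT/g = 2865 × 189 / 5.15 = 105140 m.
Barometric formula: P = P₀ exp(−z/H).
z/H = 19400/105140 = 0.18452; exp(−0.18452) = 0.83150.
P = 1240 × 0.83150 = 1031.1 mmHg.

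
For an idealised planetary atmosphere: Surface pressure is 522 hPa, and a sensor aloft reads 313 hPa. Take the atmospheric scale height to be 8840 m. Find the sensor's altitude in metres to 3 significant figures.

z ≈ 4520 m

Invert the barometric formula: z = H ln(P₀/P).
P₀/P = 522/313 = 1.6677; ln(1.6677) = 0.51145.
z = 8840.0 × 0.51145 = 4521.2 m.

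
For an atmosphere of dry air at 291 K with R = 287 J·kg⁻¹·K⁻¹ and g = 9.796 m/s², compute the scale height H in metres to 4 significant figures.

H ≈ 8526 m

The scale height of an isothermal atmosphere is H = RT/g.
H = 287 × 291 / 9.796 = 83517/9.796 = 8525.6 m.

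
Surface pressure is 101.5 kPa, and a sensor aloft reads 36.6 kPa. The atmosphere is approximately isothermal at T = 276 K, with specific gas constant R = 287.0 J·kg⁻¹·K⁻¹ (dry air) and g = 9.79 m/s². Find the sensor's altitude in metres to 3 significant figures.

Scale height: H = RT/g = 287.0 × 276 / 9.79 = 8091.1 m.
Invert the barometric formula: z = H ln(P₀/P).
P₀/P = 101.5/36.6 = 2.7732; ln(2.7732) = 1.0200.
z = 8091.1 × 1.0200 = 8252.9 m.

z ≈ 8250 m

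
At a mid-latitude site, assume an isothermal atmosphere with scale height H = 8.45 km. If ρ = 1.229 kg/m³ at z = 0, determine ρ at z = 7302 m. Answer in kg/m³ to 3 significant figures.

In an isothermal atmosphere, density decays like pressure: ρ = ρ₀ exp(−z/H).
z/H = 7302.0/8450.0 = 0.86414; exp(−0.86414) = 0.42141.
ρ = 1.229 × 0.42141 = 0.51791 kg/m³.

ρ ≈ 0.518 kg/m³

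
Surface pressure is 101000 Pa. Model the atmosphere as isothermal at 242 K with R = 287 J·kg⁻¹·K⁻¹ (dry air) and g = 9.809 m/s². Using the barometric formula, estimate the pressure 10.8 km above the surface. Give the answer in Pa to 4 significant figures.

Scale height: H = RT/g = 287 × 242 / 9.809 = 7080.6 m.
Barometric formula: P = P₀ exp(−z/H).
z/H = 10800/7080.6 = 1.5253; exp(−1.5253) = 0.21756.
P = 101000 × 0.21756 = 21974 Pa.

P ≈ 21970 Pa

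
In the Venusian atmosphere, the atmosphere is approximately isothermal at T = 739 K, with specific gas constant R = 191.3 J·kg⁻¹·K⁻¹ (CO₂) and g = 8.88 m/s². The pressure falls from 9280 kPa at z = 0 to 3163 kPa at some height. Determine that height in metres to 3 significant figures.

z ≈ 17100 m

Scale height: H = RT/g = 191.3 × 739 / 8.88 = 15920 m.
Invert the barometric formula: z = H ln(P₀/P).
P₀/P = 9280/3163 = 2.9339; ln(2.9339) = 1.0763.
z = 15920 × 1.0763 = 17135 m.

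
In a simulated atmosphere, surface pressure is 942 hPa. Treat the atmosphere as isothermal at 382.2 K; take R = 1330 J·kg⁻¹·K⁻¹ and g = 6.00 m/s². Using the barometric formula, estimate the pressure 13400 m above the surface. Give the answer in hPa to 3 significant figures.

P ≈ 804 hPa

Scale height: H = RT/g = 1330 × 382.2 / 6.00 = 84721 m.
Barometric formula: P = P₀ exp(−z/H).
z/H = 13400/84721 = 0.15817; exp(−0.15817) = 0.85370.
P = 942 × 0.85370 = 804.19 hPa.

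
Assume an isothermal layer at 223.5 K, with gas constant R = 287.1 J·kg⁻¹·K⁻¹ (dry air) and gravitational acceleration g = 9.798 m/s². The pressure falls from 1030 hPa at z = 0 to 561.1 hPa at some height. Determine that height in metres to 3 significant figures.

z ≈ 3980 m

Scale height: H = RT/g = 287.1 × 223.5 / 9.798 = 6549.0 m.
Invert the barometric formula: z = H ln(P₀/P).
P₀/P = 1030/561.1 = 1.8357; ln(1.8357) = 0.60743.
z = 6549.0 × 0.60743 = 3978.1 m.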